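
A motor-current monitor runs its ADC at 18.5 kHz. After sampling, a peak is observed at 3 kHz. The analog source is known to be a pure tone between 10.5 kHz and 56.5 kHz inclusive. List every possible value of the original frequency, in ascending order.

15.5 kHz, 21.5 kHz, 34 kHz, 40 kHz, 52.5 kHz

Frequencies that alias to 3 kHz are k·fs ± 3 kHz for integer k ≥ 0.
k=0: 3 kHz.
k=1: 15.5 kHz, 21.5 kHz.
k=2: 34 kHz, 40 kHz.
k=3: 52.5 kHz, 58.5 kHz.
k=4: 71 kHz, 77 kHz.
Within [10.5 kHz, 56.5 kHz]: 15.5 kHz, 21.5 kHz, 34 kHz, 40 kHz, 52.5 kHz.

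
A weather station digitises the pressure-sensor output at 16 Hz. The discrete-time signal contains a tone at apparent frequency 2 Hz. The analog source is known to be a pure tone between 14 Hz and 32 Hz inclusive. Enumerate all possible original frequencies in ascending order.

Frequencies that alias to 2 Hz are k·fs ± 2 Hz for integer k ≥ 0.
k=0: 2 Hz.
k=1: 14 Hz, 18 Hz.
k=2: 30 Hz, 34 Hz.
k=3: 46 Hz, 50 Hz.
Within [14 Hz, 32 Hz]: 14 Hz, 18 Hz, 30 Hz.

14 Hz, 18 Hz, 30 Hz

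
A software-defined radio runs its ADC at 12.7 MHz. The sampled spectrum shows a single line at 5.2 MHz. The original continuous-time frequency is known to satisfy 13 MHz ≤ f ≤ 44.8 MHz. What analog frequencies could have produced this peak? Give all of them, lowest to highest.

17.9 MHz, 20.2 MHz, 30.6 MHz, 32.9 MHz, 43.3 MHz

Frequencies that alias to 5.2 MHz are k·fs ± 5.2 MHz for integer k ≥ 0.
k=0: 5.2 MHz.
k=1: 7.5 MHz, 17.9 MHz.
k=2: 20.2 MHz, 30.6 MHz.
k=3: 32.9 MHz, 43.3 MHz.
k=4: 45.6 MHz, 56 MHz.
Within [13 MHz, 44.8 MHz]: 17.9 MHz, 20.2 MHz, 30.6 MHz, 32.9 MHz, 43.3 MHz.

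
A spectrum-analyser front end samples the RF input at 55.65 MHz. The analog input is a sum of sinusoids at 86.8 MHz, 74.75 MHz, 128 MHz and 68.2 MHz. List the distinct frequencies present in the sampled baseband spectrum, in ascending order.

fs/2 = 27.825 MHz.
86.8 MHz mod fs = 31.15 MHz.
31.15 MHz > fs/2 = 27.825 MHz, folds to fs − 31.15 MHz = 24.5 MHz.
74.75 MHz mod fs = 19.1 MHz.
19.1 MHz ≤ fs/2 = 27.825 MHz, appears at 19.1 MHz.
128 MHz mod fs = 16.7 MHz.
16.7 MHz ≤ fs/2 = 27.825 MHz, appears at 16.7 MHz.
68.2 MHz mod fs = 12.55 MHz.
12.55 MHz ≤ fs/2 = 27.825 MHz, appears at 12.55 MHz.
Distinct values: {12.55 MHz, 16.7 MHz, 19.1 MHz, 24.5 MHz}.

12.55 MHz, 16.7 MHz, 19.1 MHz, 24.5 MHz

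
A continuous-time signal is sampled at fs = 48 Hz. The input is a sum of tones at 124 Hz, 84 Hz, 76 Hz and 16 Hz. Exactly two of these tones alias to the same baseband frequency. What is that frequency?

20 Hz

fs/2 = 24 Hz.
124 Hz mod fs = 28 Hz.
28 Hz > fs/2 = 24 Hz, folds to fs − 28 Hz = 20 Hz.
84 Hz mod fs = 36 Hz.
36 Hz > fs/2 = 24 Hz, folds to fs − 36 Hz = 12 Hz.
76 Hz mod fs = 28 Hz.
28 Hz > fs/2 = 24 Hz, folds to fs − 28 Hz = 20 Hz.
16 Hz ≤ fs/2 = 24 Hz, passes unchanged.
76 Hz and 124 Hz both map to 20 Hz.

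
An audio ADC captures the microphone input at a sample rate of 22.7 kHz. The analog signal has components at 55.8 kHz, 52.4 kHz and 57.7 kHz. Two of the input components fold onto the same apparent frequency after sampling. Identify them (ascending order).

fs/2 = 11.35 kHz.
55.8 kHz mod fs = 10.4 kHz.
10.4 kHz ≤ fs/2 = 11.35 kHz, appears at 10.4 kHz.
52.4 kHz mod fs = 7 kHz.
7 kHz ≤ fs/2 = 11.35 kHz, appears at 7 kHz.
57.7 kHz mod fs = 12.3 kHz.
12.3 kHz > fs/2 = 11.35 kHz, folds to fs − 12.3 kHz = 10.4 kHz.
55.8 kHz and 57.7 kHz both map to 10.4 kHz.

55.8 kHz, 57.7 kHz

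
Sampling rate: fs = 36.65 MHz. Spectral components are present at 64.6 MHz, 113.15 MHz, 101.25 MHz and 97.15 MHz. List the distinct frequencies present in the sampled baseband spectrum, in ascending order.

3.2 MHz, 8.7 MHz, 12.8 MHz

fs/2 = 18.325 MHz.
64.6 MHz mod fs = 27.95 MHz.
27.95 MHz > fs/2 = 18.325 MHz, folds to fs − 27.95 MHz = 8.7 MHz.
113.15 MHz mod fs = 3.2 MHz.
3.2 MHz ≤ fs/2 = 18.325 MHz, appears at 3.2 MHz.
101.25 MHz mod fs = 27.95 MHz.
27.95 MHz > fs/2 = 18.325 MHz, folds to fs − 27.95 MHz = 8.7 MHz.
97.15 MHz mod fs = 23.85 MHz.
23.85 MHz > fs/2 = 18.325 MHz, folds to fs − 23.85 MHz = 12.8 MHz.
Distinct values: {3.2 MHz, 8.7 MHz, 12.8 MHz}.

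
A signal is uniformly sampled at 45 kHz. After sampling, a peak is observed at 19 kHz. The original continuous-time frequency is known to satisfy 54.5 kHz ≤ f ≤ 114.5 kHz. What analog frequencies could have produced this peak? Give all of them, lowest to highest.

Frequencies that alias to 19 kHz are k·fs ± 19 kHz for integer k ≥ 0.
k=0: 19 kHz.
k=1: 26 kHz, 64 kHz.
k=2: 71 kHz, 109 kHz.
k=3: 116 kHz, 154 kHz.
Within [54.5 kHz, 114.5 kHz]: 64 kHz, 71 kHz, 109 kHz.

64 kHz, 71 kHz, 109 kHz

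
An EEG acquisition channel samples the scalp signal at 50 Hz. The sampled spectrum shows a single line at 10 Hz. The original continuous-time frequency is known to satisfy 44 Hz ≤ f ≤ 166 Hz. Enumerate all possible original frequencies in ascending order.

Frequencies that alias to 10 Hz are k·fs ± 10 Hz for integer k ≥ 0.
k=0: 10 Hz.
k=1: 40 Hz, 60 Hz.
k=2: 90 Hz, 110 Hz.
k=3: 140 Hz, 160 Hz.
k=4: 190 Hz, 210 Hz.
Within [44 Hz, 166 Hz]: 60 Hz, 90 Hz, 110 Hz, 140 Hz, 160 Hz.

60 Hz, 90 Hz, 110 Hz, 140 Hz, 160 Hz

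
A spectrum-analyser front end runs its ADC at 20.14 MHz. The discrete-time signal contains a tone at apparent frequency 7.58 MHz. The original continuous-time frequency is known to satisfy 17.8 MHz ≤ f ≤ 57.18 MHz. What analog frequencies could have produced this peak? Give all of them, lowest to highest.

27.72 MHz, 32.7 MHz, 47.86 MHz, 52.84 MHz

Frequencies that alias to 7.58 MHz are k·fs ± 7.58 MHz for integer k ≥ 0.
k=0: 7.58 MHz.
k=1: 12.56 MHz, 27.72 MHz.
k=2: 32.7 MHz, 47.86 MHz.
k=3: 52.84 MHz, 68 MHz.
k=4: 72.98 MHz, 88.14 MHz.
Within [17.8 MHz, 57.18 MHz]: 27.72 MHz, 32.7 MHz, 47.86 MHz, 52.84 MHz.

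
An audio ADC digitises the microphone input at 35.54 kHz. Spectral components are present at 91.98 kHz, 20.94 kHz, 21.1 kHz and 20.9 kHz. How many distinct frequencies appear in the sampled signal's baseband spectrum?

3

fs/2 = 17.77 kHz.
91.98 kHz mod fs = 20.9 kHz.
20.9 kHz > fs/2 = 17.77 kHz, folds to fs − 20.9 kHz = 14.64 kHz.
20.94 kHz > fs/2 = 17.77 kHz, folds to fs − 20.94 kHz = 14.6 kHz.
21.1 kHz > fs/2 = 17.77 kHz, folds to fs − 21.1 kHz = 14.44 kHz.
20.9 kHz > fs/2 = 17.77 kHz, folds to fs − 20.9 kHz = 14.64 kHz.
Distinct values: {14.44 kHz, 14.6 kHz, 14.64 kHz} → 3.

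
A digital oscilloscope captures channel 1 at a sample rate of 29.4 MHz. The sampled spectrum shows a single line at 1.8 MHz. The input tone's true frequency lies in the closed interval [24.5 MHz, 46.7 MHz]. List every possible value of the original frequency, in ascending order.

Frequencies that alias to 1.8 MHz are k·fs ± 1.8 MHz for integer k ≥ 0.
k=0: 1.8 MHz.
k=1: 27.6 MHz, 31.2 MHz.
k=2: 57 MHz, 60.6 MHz.
Within [24.5 MHz, 46.7 MHz]: 27.6 MHz, 31.2 MHz.

27.6 MHz, 31.2 MHz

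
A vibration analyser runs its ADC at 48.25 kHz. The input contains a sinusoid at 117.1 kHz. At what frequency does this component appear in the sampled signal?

20.6 kHz

117.1 kHz mod fs = 20.6 kHz.
20.6 kHz ≤ fs/2 = 24.125 kHz, appears at 20.6 kHz.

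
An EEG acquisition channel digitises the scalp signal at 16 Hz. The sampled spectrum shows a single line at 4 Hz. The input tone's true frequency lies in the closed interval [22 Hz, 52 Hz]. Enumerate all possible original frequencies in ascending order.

Frequencies that alias to 4 Hz are k·fs ± 4 Hz for integer k ≥ 0.
k=0: 4 Hz.
k=1: 12 Hz, 20 Hz.
k=2: 28 Hz, 36 Hz.
k=3: 44 Hz, 52 Hz.
k=4: 60 Hz, 68 Hz.
Within [22 Hz, 52 Hz]: 28 Hz, 36 Hz, 44 Hz, 52 Hz.

28 Hz, 36 Hz, 44 Hz, 52 Hz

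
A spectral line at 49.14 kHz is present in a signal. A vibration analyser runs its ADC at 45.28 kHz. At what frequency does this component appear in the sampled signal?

49.14 kHz mod fs = 3.86 kHz.
3.86 kHz ≤ fs/2 = 22.64 kHz, appears at 3.86 kHz.

3.86 kHz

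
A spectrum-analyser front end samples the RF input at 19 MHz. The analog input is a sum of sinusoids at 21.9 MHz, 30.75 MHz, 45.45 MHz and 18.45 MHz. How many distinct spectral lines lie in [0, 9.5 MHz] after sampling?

fs/2 = 9.5 MHz.
21.9 MHz mod fs = 2.9 MHz.
2.9 MHz ≤ fs/2 = 9.5 MHz, appears at 2.9 MHz.
30.75 MHz mod fs = 11.75 MHz.
11.75 MHz > fs/2 = 9.5 MHz, folds to fs − 11.75 MHz = 7.25 MHz.
45.45 MHz mod fs = 7.45 MHz.
7.45 MHz ≤ fs/2 = 9.5 MHz, appears at 7.45 MHz.
18.45 MHz > fs/2 = 9.5 MHz, folds to fs − 18.45 MHz = 0.55 MHz.
Distinct values: {0.55 MHz, 2.9 MHz, 7.25 MHz, 7.45 MHz} → 4.

4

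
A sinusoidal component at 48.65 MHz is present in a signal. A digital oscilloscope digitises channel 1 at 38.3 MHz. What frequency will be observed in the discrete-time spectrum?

48.65 MHz mod fs = 10.35 MHz.
10.35 MHz ≤ fs/2 = 19.15 MHz, appears at 10.35 MHz.

10.35 MHz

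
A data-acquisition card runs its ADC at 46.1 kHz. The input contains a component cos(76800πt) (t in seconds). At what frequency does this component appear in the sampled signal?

7.7 kHz

ω = 76800π rad/s → f = ω/(2π) = 38400 Hz = 38.4 kHz.
38.4 kHz > fs/2 = 23.05 kHz, folds to fs − 38.4 kHz = 7.7 kHz.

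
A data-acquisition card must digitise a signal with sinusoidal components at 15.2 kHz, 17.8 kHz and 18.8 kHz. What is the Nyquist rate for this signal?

37.6 kHz

Highest-frequency component: 18.8 kHz.
Nyquist rate = 2 × 18.8 kHz = 37.6 kHz.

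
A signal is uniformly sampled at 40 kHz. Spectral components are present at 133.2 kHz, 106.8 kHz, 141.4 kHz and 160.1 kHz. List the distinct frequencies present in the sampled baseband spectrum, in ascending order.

0.1 kHz, 13.2 kHz, 18.6 kHz

fs/2 = 20 kHz.
133.2 kHz mod fs = 13.2 kHz.
13.2 kHz ≤ fs/2 = 20 kHz, appears at 13.2 kHz.
106.8 kHz mod fs = 26.8 kHz.
26.8 kHz > fs/2 = 20 kHz, folds to fs − 26.8 kHz = 13.2 kHz.
141.4 kHz mod fs = 21.4 kHz.
21.4 kHz > fs/2 = 20 kHz, folds to fs − 21.4 kHz = 18.6 kHz.
160.1 kHz mod fs = 0.1 kHz.
0.1 kHz ≤ fs/2 = 20 kHz, appears at 0.1 kHz.
Distinct values: {0.1 kHz, 13.2 kHz, 18.6 kHz}.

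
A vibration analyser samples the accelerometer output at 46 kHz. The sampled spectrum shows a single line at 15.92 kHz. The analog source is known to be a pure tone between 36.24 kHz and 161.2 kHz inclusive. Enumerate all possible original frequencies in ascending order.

Frequencies that alias to 15.92 kHz are k·fs ± 15.92 kHz for integer k ≥ 0.
k=0: 15.92 kHz.
k=1: 30.08 kHz, 61.92 kHz.
k=2: 76.08 kHz, 107.92 kHz.
k=3: 122.08 kHz, 153.92 kHz.
k=4: 168.08 kHz, 199.92 kHz.
Within [36.24 kHz, 161.2 kHz]: 61.92 kHz, 76.08 kHz, 107.92 kHz, 122.08 kHz, 153.92 kHz.

61.92 kHz, 76.08 kHz, 107.92 kHz, 122.08 kHz, 153.92 kHz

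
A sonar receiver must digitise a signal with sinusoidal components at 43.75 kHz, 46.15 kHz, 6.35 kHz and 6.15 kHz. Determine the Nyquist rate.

92.3 kHz

Highest-frequency component: 46.15 kHz.
Nyquist rate = 2 × 46.15 kHz = 92.3 kHz.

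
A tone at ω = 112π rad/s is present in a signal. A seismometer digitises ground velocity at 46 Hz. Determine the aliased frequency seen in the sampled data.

ω = 112π rad/s → f = ω/(2π) = 56 Hz.
56 Hz mod fs = 10 Hz.
10 Hz ≤ fs/2 = 23 Hz, appears at 10 Hz.

10 Hz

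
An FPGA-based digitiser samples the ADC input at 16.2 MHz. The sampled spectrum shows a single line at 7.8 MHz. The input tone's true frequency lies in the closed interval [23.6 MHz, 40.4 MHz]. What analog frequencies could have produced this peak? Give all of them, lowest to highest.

Frequencies that alias to 7.8 MHz are k·fs ± 7.8 MHz for integer k ≥ 0.
k=0: 7.8 MHz.
k=1: 8.4 MHz, 24 MHz.
k=2: 24.6 MHz, 40.2 MHz.
k=3: 40.8 MHz, 56.4 MHz.
Within [23.6 MHz, 40.4 MHz]: 24 MHz, 24.6 MHz, 40.2 MHz.

24 MHz, 24.6 MHz, 40.2 MHz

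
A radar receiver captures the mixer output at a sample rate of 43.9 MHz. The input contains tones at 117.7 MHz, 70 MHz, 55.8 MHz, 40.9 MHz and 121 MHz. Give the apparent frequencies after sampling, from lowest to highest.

fs/2 = 21.95 MHz.
117.7 MHz mod fs = 29.9 MHz.
29.9 MHz > fs/2 = 21.95 MHz, folds to fs − 29.9 MHz = 14 MHz.
70 MHz mod fs = 26.1 MHz.
26.1 MHz > fs/2 = 21.95 MHz, folds to fs − 26.1 MHz = 17.8 MHz.
55.8 MHz mod fs = 11.9 MHz.
11.9 MHz ≤ fs/2 = 21.95 MHz, appears at 11.9 MHz.
40.9 MHz > fs/2 = 21.95 MHz, folds to fs − 40.9 MHz = 3 MHz.
121 MHz mod fs = 33.2 MHz.
33.2 MHz > fs/2 = 21.95 MHz, folds to fs − 33.2 MHz = 10.7 MHz.
Distinct values: {3 MHz, 10.7 MHz, 11.9 MHz, 14 MHz, 17.8 MHz}.

3 MHz, 10.7 MHz, 11.9 MHz, 14 MHz, 17.8 MHz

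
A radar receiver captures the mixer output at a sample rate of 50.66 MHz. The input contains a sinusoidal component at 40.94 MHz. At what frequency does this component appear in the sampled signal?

9.72 MHz

40.94 MHz > fs/2 = 25.33 MHz, folds to fs − 40.94 MHz = 9.72 MHz.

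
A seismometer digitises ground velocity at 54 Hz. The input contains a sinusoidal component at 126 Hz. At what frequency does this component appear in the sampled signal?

126 Hz mod fs = 18 Hz.
18 Hz ≤ fs/2 = 27 Hz, appears at 18 Hz.

18 Hz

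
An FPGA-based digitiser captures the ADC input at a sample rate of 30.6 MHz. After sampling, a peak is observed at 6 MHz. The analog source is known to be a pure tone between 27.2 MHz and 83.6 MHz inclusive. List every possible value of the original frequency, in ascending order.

Frequencies that alias to 6 MHz are k·fs ± 6 MHz for integer k ≥ 0.
k=0: 6 MHz.
k=1: 24.6 MHz, 36.6 MHz.
k=2: 55.2 MHz, 67.2 MHz.
k=3: 85.8 MHz, 97.8 MHz.
Within [27.2 MHz, 83.6 MHz]: 36.6 MHz, 55.2 MHz, 67.2 MHz.

36.6 MHz, 55.2 MHz, 67.2 MHz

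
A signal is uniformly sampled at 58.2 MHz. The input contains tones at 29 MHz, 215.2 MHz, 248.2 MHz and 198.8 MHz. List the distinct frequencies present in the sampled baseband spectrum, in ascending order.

15.4 MHz, 17.6 MHz, 24.2 MHz, 29 MHz

fs/2 = 29.1 MHz.
29 MHz ≤ fs/2 = 29.1 MHz, passes unchanged.
215.2 MHz mod fs = 40.6 MHz.
40.6 MHz > fs/2 = 29.1 MHz, folds to fs − 40.6 MHz = 17.6 MHz.
248.2 MHz mod fs = 15.4 MHz.
15.4 MHz ≤ fs/2 = 29.1 MHz, appears at 15.4 MHz.
198.8 MHz mod fs = 24.2 MHz.
24.2 MHz ≤ fs/2 = 29.1 MHz, appears at 24.2 MHz.
Distinct values: {15.4 MHz, 17.6 MHz, 24.2 MHz, 29 MHz}.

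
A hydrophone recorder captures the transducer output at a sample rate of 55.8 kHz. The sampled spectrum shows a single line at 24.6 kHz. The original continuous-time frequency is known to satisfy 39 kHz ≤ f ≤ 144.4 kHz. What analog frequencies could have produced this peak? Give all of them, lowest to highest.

80.4 kHz, 87 kHz, 136.2 kHz, 142.8 kHz

Frequencies that alias to 24.6 kHz are k·fs ± 24.6 kHz for integer k ≥ 0.
k=0: 24.6 kHz.
k=1: 31.2 kHz, 80.4 kHz.
k=2: 87 kHz, 136.2 kHz.
k=3: 142.8 kHz, 192 kHz.
k=4: 198.6 kHz, 247.8 kHz.
Within [39 kHz, 144.4 kHz]: 80.4 kHz, 87 kHz, 136.2 kHz, 142.8 kHz.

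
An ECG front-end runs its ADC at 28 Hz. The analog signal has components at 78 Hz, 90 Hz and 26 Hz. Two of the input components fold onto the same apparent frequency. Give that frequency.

6 Hz

fs/2 = 14 Hz.
78 Hz mod fs = 22 Hz.
22 Hz > fs/2 = 14 Hz, folds to fs − 22 Hz = 6 Hz.
90 Hz mod fs = 6 Hz.
6 Hz ≤ fs/2 = 14 Hz, appears at 6 Hz.
26 Hz > fs/2 = 14 Hz, folds to fs − 26 Hz = 2 Hz.
78 Hz and 90 Hz both map to 6 Hz.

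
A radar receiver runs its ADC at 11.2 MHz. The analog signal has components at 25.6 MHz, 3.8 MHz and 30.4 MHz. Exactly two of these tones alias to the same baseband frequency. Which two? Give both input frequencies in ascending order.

25.6 MHz, 30.4 MHz

fs/2 = 5.6 MHz.
25.6 MHz mod fs = 3.2 MHz.
3.2 MHz ≤ fs/2 = 5.6 MHz, appears at 3.2 MHz.
3.8 MHz ≤ fs/2 = 5.6 MHz, passes unchanged.
30.4 MHz mod fs = 8 MHz.
8 MHz > fs/2 = 5.6 MHz, folds to fs − 8 MHz = 3.2 MHz.
25.6 MHz and 30.4 MHz both map to 3.2 MHz.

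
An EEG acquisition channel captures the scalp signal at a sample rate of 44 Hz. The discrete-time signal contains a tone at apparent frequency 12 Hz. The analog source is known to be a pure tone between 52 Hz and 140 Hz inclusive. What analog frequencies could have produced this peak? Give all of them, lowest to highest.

56 Hz, 76 Hz, 100 Hz, 120 Hz

Frequencies that alias to 12 Hz are k·fs ± 12 Hz for integer k ≥ 0.
k=0: 12 Hz.
k=1: 32 Hz, 56 Hz.
k=2: 76 Hz, 100 Hz.
k=3: 120 Hz, 144 Hz.
k=4: 164 Hz, 188 Hz.
Within [52 Hz, 140 Hz]: 56 Hz, 76 Hz, 100 Hz, 120 Hz.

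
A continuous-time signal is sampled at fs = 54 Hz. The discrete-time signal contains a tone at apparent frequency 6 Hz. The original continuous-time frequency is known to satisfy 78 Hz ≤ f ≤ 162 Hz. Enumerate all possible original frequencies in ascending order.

Frequencies that alias to 6 Hz are k·fs ± 6 Hz for integer k ≥ 0.
k=0: 6 Hz.
k=1: 48 Hz, 60 Hz.
k=2: 102 Hz, 114 Hz.
k=3: 156 Hz, 168 Hz.
k=4: 210 Hz, 222 Hz.
Within [78 Hz, 162 Hz]: 102 Hz, 114 Hz, 156 Hz.

102 Hz, 114 Hz, 156 Hz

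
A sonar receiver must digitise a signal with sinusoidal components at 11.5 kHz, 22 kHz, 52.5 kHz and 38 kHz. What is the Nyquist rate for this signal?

105 kHz

Highest-frequency component: 52.5 kHz.
Nyquist rate = 2 × 52.5 kHz = 105 kHz.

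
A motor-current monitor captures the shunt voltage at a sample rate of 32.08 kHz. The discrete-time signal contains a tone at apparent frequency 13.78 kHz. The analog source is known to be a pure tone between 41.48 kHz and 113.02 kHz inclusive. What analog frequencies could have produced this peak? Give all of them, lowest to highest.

45.86 kHz, 50.38 kHz, 77.94 kHz, 82.46 kHz, 110.02 kHz

Frequencies that alias to 13.78 kHz are k·fs ± 13.78 kHz for integer k ≥ 0.
k=0: 13.78 kHz.
k=1: 18.3 kHz, 45.86 kHz.
k=2: 50.38 kHz, 77.94 kHz.
k=3: 82.46 kHz, 110.02 kHz.
k=4: 114.54 kHz, 142.1 kHz.
Within [41.48 kHz, 113.02 kHz]: 45.86 kHz, 50.38 kHz, 77.94 kHz, 82.46 kHz, 110.02 kHz.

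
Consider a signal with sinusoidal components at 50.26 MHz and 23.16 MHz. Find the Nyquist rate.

100.52 MHz

Highest-frequency component: 50.26 MHz.
Nyquist rate = 2 × 50.26 MHz = 100.52 MHz.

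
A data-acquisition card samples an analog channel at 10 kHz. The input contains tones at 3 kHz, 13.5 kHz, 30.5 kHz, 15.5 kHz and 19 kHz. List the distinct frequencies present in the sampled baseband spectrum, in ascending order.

fs/2 = 5 kHz.
3 kHz ≤ fs/2 = 5 kHz, passes unchanged.
13.5 kHz mod fs = 3.5 kHz.
3.5 kHz ≤ fs/2 = 5 kHz, appears at 3.5 kHz.
30.5 kHz mod fs = 0.5 kHz.
0.5 kHz ≤ fs/2 = 5 kHz, appears at 0.5 kHz.
15.5 kHz mod fs = 5.5 kHz.
5.5 kHz > fs/2 = 5 kHz, folds to fs − 5.5 kHz = 4.5 kHz.
19 kHz mod fs = 9 kHz.
9 kHz > fs/2 = 5 kHz, folds to fs − 9 kHz = 1 kHz.
Distinct values: {0.5 kHz, 1 kHz, 3 kHz, 3.5 kHz, 4.5 kHz}.

0.5 kHz, 1 kHz, 3 kHz, 3.5 kHz, 4.5 kHz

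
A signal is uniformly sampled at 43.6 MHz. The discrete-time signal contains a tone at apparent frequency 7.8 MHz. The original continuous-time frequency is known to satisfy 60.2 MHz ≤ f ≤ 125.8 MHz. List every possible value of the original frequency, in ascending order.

79.4 MHz, 95 MHz, 123 MHz

Frequencies that alias to 7.8 MHz are k·fs ± 7.8 MHz for integer k ≥ 0.
k=0: 7.8 MHz.
k=1: 35.8 MHz, 51.4 MHz.
k=2: 79.4 MHz, 95 MHz.
k=3: 123 MHz, 138.6 MHz.
k=4: 166.6 MHz, 182.2 MHz.
Within [60.2 MHz, 125.8 MHz]: 79.4 MHz, 95 MHz, 123 MHz.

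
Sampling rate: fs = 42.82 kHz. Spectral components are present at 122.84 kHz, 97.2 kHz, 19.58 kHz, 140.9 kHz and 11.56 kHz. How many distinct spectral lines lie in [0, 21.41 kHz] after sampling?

4

fs/2 = 21.41 kHz.
122.84 kHz mod fs = 37.2 kHz.
37.2 kHz > fs/2 = 21.41 kHz, folds to fs − 37.2 kHz = 5.62 kHz.
97.2 kHz mod fs = 11.56 kHz.
11.56 kHz ≤ fs/2 = 21.41 kHz, appears at 11.56 kHz.
19.58 kHz ≤ fs/2 = 21.41 kHz, passes unchanged.
140.9 kHz mod fs = 12.44 kHz.
12.44 kHz ≤ fs/2 = 21.41 kHz, appears at 12.44 kHz.
11.56 kHz ≤ fs/2 = 21.41 kHz, passes unchanged.
Distinct values: {5.62 kHz, 11.56 kHz, 12.44 kHz, 19.58 kHz} → 4.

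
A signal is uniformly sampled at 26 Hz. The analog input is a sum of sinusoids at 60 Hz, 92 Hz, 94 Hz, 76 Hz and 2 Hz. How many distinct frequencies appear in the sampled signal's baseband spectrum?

4

fs/2 = 13 Hz.
60 Hz mod fs = 8 Hz.
8 Hz ≤ fs/2 = 13 Hz, appears at 8 Hz.
92 Hz mod fs = 14 Hz.
14 Hz > fs/2 = 13 Hz, folds to fs − 14 Hz = 12 Hz.
94 Hz mod fs = 16 Hz.
16 Hz > fs/2 = 13 Hz, folds to fs − 16 Hz = 10 Hz.
76 Hz mod fs = 24 Hz.
24 Hz > fs/2 = 13 Hz, folds to fs − 24 Hz = 2 Hz.
2 Hz ≤ fs/2 = 13 Hz, passes unchanged.
Distinct values: {2 Hz, 8 Hz, 10 Hz, 12 Hz} → 4.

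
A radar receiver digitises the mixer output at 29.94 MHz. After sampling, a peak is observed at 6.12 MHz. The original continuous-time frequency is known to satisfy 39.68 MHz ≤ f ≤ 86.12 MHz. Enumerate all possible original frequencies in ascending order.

Frequencies that alias to 6.12 MHz are k·fs ± 6.12 MHz for integer k ≥ 0.
k=0: 6.12 MHz.
k=1: 23.82 MHz, 36.06 MHz.
k=2: 53.76 MHz, 66 MHz.
k=3: 83.7 MHz, 95.94 MHz.
k=4: 113.64 MHz, 125.88 MHz.
Within [39.68 MHz, 86.12 MHz]: 53.76 MHz, 66 MHz, 83.7 MHz.

53.76 MHz, 66 MHz, 83.7 MHz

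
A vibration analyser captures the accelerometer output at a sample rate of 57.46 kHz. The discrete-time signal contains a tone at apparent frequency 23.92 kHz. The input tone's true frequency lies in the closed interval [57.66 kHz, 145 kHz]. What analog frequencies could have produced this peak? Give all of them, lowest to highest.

81.38 kHz, 91 kHz, 138.84 kHz

Frequencies that alias to 23.92 kHz are k·fs ± 23.92 kHz for integer k ≥ 0.
k=0: 23.92 kHz.
k=1: 33.54 kHz, 81.38 kHz.
k=2: 91 kHz, 138.84 kHz.
k=3: 148.46 kHz, 196.3 kHz.
Within [57.66 kHz, 145 kHz]: 81.38 kHz, 91 kHz, 138.84 kHz.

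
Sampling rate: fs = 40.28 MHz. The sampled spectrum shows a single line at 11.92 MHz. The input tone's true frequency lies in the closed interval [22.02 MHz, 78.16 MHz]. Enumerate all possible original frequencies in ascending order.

Frequencies that alias to 11.92 MHz are k·fs ± 11.92 MHz for integer k ≥ 0.
k=0: 11.92 MHz.
k=1: 28.36 MHz, 52.2 MHz.
k=2: 68.64 MHz, 92.48 MHz.
k=3: 108.92 MHz, 132.76 MHz.
Within [22.02 MHz, 78.16 MHz]: 28.36 MHz, 52.2 MHz, 68.64 MHz.

28.36 MHz, 52.2 MHz, 68.64 MHz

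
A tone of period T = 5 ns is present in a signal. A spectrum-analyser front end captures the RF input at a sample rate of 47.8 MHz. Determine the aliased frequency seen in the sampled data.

T = 5 ns → f = 1/T = 200 MHz.
200 MHz mod fs = 8.8 MHz.
8.8 MHz ≤ fs/2 = 23.9 MHz, appears at 8.8 MHz.

8.8 MHz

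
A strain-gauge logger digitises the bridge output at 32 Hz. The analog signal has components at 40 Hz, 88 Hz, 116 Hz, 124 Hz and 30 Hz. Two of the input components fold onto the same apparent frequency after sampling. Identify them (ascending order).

40 Hz, 88 Hz

fs/2 = 16 Hz.
40 Hz mod fs = 8 Hz.
8 Hz ≤ fs/2 = 16 Hz, appears at 8 Hz.
88 Hz mod fs = 24 Hz.
24 Hz > fs/2 = 16 Hz, folds to fs − 24 Hz = 8 Hz.
116 Hz mod fs = 20 Hz.
20 Hz > fs/2 = 16 Hz, folds to fs − 20 Hz = 12 Hz.
124 Hz mod fs = 28 Hz.
28 Hz > fs/2 = 16 Hz, folds to fs − 28 Hz = 4 Hz.
30 Hz > fs/2 = 16 Hz, folds to fs − 30 Hz = 2 Hz.
40 Hz and 88 Hz both map to 8 Hz.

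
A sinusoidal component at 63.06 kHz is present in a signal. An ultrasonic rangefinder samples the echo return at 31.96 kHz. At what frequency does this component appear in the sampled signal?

63.06 kHz mod fs = 31.1 kHz.
31.1 kHz > fs/2 = 15.98 kHz, folds to fs − 31.1 kHz = 0.86 kHz.

0.86 kHz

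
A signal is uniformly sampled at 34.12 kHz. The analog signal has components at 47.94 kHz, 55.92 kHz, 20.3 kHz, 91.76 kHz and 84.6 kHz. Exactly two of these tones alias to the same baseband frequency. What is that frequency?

fs/2 = 17.06 kHz.
47.94 kHz mod fs = 13.82 kHz.
13.82 kHz ≤ fs/2 = 17.06 kHz, appears at 13.82 kHz.
55.92 kHz mod fs = 21.8 kHz.
21.8 kHz > fs/2 = 17.06 kHz, folds to fs − 21.8 kHz = 12.32 kHz.
20.3 kHz > fs/2 = 17.06 kHz, folds to fs − 20.3 kHz = 13.82 kHz.
91.76 kHz mod fs = 23.52 kHz.
23.52 kHz > fs/2 = 17.06 kHz, folds to fs − 23.52 kHz = 10.6 kHz.
84.6 kHz mod fs = 16.36 kHz.
16.36 kHz ≤ fs/2 = 17.06 kHz, appears at 16.36 kHz.
20.3 kHz and 47.94 kHz both map to 13.82 kHz.

13.82 kHz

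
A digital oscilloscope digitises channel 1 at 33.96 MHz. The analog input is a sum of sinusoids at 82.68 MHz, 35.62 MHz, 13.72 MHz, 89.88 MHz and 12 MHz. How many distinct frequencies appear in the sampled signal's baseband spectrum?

4

fs/2 = 16.98 MHz.
82.68 MHz mod fs = 14.76 MHz.
14.76 MHz ≤ fs/2 = 16.98 MHz, appears at 14.76 MHz.
35.62 MHz mod fs = 1.66 MHz.
1.66 MHz ≤ fs/2 = 16.98 MHz, appears at 1.66 MHz.
13.72 MHz ≤ fs/2 = 16.98 MHz, passes unchanged.
89.88 MHz mod fs = 21.96 MHz.
21.96 MHz > fs/2 = 16.98 MHz, folds to fs − 21.96 MHz = 12 MHz.
12 MHz ≤ fs/2 = 16.98 MHz, passes unchanged.
Distinct values: {1.66 MHz, 12 MHz, 13.72 MHz, 14.76 MHz} → 4.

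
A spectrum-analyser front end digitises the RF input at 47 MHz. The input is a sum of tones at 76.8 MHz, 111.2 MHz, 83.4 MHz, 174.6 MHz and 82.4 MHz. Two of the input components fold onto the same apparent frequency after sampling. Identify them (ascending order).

76.8 MHz, 111.2 MHz

fs/2 = 23.5 MHz.
76.8 MHz mod fs = 29.8 MHz.
29.8 MHz > fs/2 = 23.5 MHz, folds to fs − 29.8 MHz = 17.2 MHz.
111.2 MHz mod fs = 17.2 MHz.
17.2 MHz ≤ fs/2 = 23.5 MHz, appears at 17.2 MHz.
83.4 MHz mod fs = 36.4 MHz.
36.4 MHz > fs/2 = 23.5 MHz, folds to fs − 36.4 MHz = 10.6 MHz.
174.6 MHz mod fs = 33.6 MHz.
33.6 MHz > fs/2 = 23.5 MHz, folds to fs − 33.6 MHz = 13.4 MHz.
82.4 MHz mod fs = 35.4 MHz.
35.4 MHz > fs/2 = 23.5 MHz, folds to fs − 35.4 MHz = 11.6 MHz.
76.8 MHz and 111.2 MHz both map to 17.2 MHz.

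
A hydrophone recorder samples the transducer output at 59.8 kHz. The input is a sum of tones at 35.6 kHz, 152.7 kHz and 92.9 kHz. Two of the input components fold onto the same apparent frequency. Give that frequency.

fs/2 = 29.9 kHz.
35.6 kHz > fs/2 = 29.9 kHz, folds to fs − 35.6 kHz = 24.2 kHz.
152.7 kHz mod fs = 33.1 kHz.
33.1 kHz > fs/2 = 29.9 kHz, folds to fs − 33.1 kHz = 26.7 kHz.
92.9 kHz mod fs = 33.1 kHz.
33.1 kHz > fs/2 = 29.9 kHz, folds to fs − 33.1 kHz = 26.7 kHz.
92.9 kHz and 152.7 kHz both map to 26.7 kHz.

26.7 kHz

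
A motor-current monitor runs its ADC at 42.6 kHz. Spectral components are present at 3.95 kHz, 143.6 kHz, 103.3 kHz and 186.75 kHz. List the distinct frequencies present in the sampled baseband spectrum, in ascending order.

3.95 kHz, 15.8 kHz, 16.35 kHz, 18.1 kHz

fs/2 = 21.3 kHz.
3.95 kHz ≤ fs/2 = 21.3 kHz, passes unchanged.
143.6 kHz mod fs = 15.8 kHz.
15.8 kHz ≤ fs/2 = 21.3 kHz, appears at 15.8 kHz.
103.3 kHz mod fs = 18.1 kHz.
18.1 kHz ≤ fs/2 = 21.3 kHz, appears at 18.1 kHz.
186.75 kHz mod fs = 16.35 kHz.
16.35 kHz ≤ fs/2 = 21.3 kHz, appears at 16.35 kHz.
Distinct values: {3.95 kHz, 15.8 kHz, 16.35 kHz, 18.1 kHz}.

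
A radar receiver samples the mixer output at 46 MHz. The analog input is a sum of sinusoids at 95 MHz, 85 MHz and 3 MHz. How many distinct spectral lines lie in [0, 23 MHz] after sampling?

2

fs/2 = 23 MHz.
95 MHz mod fs = 3 MHz.
3 MHz ≤ fs/2 = 23 MHz, appears at 3 MHz.
85 MHz mod fs = 39 MHz.
39 MHz > fs/2 = 23 MHz, folds to fs − 39 MHz = 7 MHz.
3 MHz ≤ fs/2 = 23 MHz, passes unchanged.
Distinct values: {3 MHz, 7 MHz} → 2.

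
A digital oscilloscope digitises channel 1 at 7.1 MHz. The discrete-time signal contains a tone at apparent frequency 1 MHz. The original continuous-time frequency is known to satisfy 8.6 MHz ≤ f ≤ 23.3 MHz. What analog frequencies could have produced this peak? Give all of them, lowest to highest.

Frequencies that alias to 1 MHz are k·fs ± 1 MHz for integer k ≥ 0.
k=0: 1 MHz.
k=1: 6.1 MHz, 8.1 MHz.
k=2: 13.2 MHz, 15.2 MHz.
k=3: 20.3 MHz, 22.3 MHz.
k=4: 27.4 MHz, 29.4 MHz.
Within [8.6 MHz, 23.3 MHz]: 13.2 MHz, 15.2 MHz, 20.3 MHz, 22.3 MHz.

13.2 MHz, 15.2 MHz, 20.3 MHz, 22.3 MHz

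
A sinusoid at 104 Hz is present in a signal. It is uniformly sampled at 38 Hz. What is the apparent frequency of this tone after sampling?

104 Hz mod fs = 28 Hz.
28 Hz > fs/2 = 19 Hz, folds to fs − 28 Hz = 10 Hz.

10 Hz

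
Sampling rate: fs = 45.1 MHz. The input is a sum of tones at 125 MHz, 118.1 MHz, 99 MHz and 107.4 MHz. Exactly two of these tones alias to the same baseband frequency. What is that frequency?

fs/2 = 22.55 MHz.
125 MHz mod fs = 34.8 MHz.
34.8 MHz > fs/2 = 22.55 MHz, folds to fs − 34.8 MHz = 10.3 MHz.
118.1 MHz mod fs = 27.9 MHz.
27.9 MHz > fs/2 = 22.55 MHz, folds to fs − 27.9 MHz = 17.2 MHz.
99 MHz mod fs = 8.8 MHz.
8.8 MHz ≤ fs/2 = 22.55 MHz, appears at 8.8 MHz.
107.4 MHz mod fs = 17.2 MHz.
17.2 MHz ≤ fs/2 = 22.55 MHz, appears at 17.2 MHz.
107.4 MHz and 118.1 MHz both map to 17.2 MHz.

17.2 MHz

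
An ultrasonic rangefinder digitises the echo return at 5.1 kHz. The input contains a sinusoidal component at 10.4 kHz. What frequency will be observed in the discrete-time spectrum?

10.4 kHz mod fs = 0.2 kHz.
0.2 kHz ≤ fs/2 = 2.55 kHz, appears at 0.2 kHz.

0.2 kHz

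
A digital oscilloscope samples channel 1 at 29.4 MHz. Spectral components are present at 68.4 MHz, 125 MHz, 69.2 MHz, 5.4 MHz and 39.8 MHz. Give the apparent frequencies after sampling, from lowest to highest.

5.4 MHz, 7.4 MHz, 9.6 MHz, 10.4 MHz

fs/2 = 14.7 MHz.
68.4 MHz mod fs = 9.6 MHz.
9.6 MHz ≤ fs/2 = 14.7 MHz, appears at 9.6 MHz.
125 MHz mod fs = 7.4 MHz.
7.4 MHz ≤ fs/2 = 14.7 MHz, appears at 7.4 MHz.
69.2 MHz mod fs = 10.4 MHz.
10.4 MHz ≤ fs/2 = 14.7 MHz, appears at 10.4 MHz.
5.4 MHz ≤ fs/2 = 14.7 MHz, passes unchanged.
39.8 MHz mod fs = 10.4 MHz.
10.4 MHz ≤ fs/2 = 14.7 MHz, appears at 10.4 MHz.
Distinct values: {5.4 MHz, 7.4 MHz, 9.6 MHz, 10.4 MHz}.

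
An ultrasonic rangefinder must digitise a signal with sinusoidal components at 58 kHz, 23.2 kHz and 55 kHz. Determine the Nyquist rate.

116 kHz

Highest-frequency component: 58 kHz.
Nyquist rate = 2 × 58 kHz = 116 kHz.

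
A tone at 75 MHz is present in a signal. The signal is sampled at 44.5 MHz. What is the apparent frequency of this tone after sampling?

75 MHz mod fs = 30.5 MHz.
30.5 MHz > fs/2 = 22.25 MHz, folds to fs − 30.5 MHz = 14 MHz.

14 MHz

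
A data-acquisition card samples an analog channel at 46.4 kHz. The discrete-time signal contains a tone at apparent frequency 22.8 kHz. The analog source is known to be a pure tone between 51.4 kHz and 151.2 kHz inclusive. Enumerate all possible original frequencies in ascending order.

69.2 kHz, 70 kHz, 115.6 kHz, 116.4 kHz

Frequencies that alias to 22.8 kHz are k·fs ± 22.8 kHz for integer k ≥ 0.
k=0: 22.8 kHz.
k=1: 23.6 kHz, 69.2 kHz.
k=2: 70 kHz, 115.6 kHz.
k=3: 116.4 kHz, 162 kHz.
k=4: 162.8 kHz, 208.4 kHz.
Within [51.4 kHz, 151.2 kHz]: 69.2 kHz, 70 kHz, 115.6 kHz, 116.4 kHz.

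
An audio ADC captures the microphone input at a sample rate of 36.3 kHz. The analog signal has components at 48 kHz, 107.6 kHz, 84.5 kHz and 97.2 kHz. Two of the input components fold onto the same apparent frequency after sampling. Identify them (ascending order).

48 kHz, 97.2 kHz

fs/2 = 18.15 kHz.
48 kHz mod fs = 11.7 kHz.
11.7 kHz ≤ fs/2 = 18.15 kHz, appears at 11.7 kHz.
107.6 kHz mod fs = 35 kHz.
35 kHz > fs/2 = 18.15 kHz, folds to fs − 35 kHz = 1.3 kHz.
84.5 kHz mod fs = 11.9 kHz.
11.9 kHz ≤ fs/2 = 18.15 kHz, appears at 11.9 kHz.
97.2 kHz mod fs = 24.6 kHz.
24.6 kHz > fs/2 = 18.15 kHz, folds to fs − 24.6 kHz = 11.7 kHz.
48 kHz and 97.2 kHz both map to 11.7 kHz.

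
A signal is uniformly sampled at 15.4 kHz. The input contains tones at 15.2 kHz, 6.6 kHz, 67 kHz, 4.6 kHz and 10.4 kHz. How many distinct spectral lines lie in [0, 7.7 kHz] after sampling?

5

fs/2 = 7.7 kHz.
15.2 kHz > fs/2 = 7.7 kHz, folds to fs − 15.2 kHz = 0.2 kHz.
6.6 kHz ≤ fs/2 = 7.7 kHz, passes unchanged.
67 kHz mod fs = 5.4 kHz.
5.4 kHz ≤ fs/2 = 7.7 kHz, appears at 5.4 kHz.
4.6 kHz ≤ fs/2 = 7.7 kHz, passes unchanged.
10.4 kHz > fs/2 = 7.7 kHz, folds to fs − 10.4 kHz = 5 kHz.
Distinct values: {0.2 kHz, 4.6 kHz, 5 kHz, 5.4 kHz, 6.6 kHz} → 5.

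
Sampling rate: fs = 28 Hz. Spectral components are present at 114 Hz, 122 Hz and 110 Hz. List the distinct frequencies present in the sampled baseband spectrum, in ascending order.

fs/2 = 14 Hz.
114 Hz mod fs = 2 Hz.
2 Hz ≤ fs/2 = 14 Hz, appears at 2 Hz.
122 Hz mod fs = 10 Hz.
10 Hz ≤ fs/2 = 14 Hz, appears at 10 Hz.
110 Hz mod fs = 26 Hz.
26 Hz > fs/2 = 14 Hz, folds to fs − 26 Hz = 2 Hz.
Distinct values: {2 Hz, 10 Hz}.

2 Hz, 10 Hz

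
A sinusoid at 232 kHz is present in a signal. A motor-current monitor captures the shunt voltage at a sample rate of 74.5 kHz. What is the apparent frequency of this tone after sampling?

232 kHz mod fs = 8.5 kHz.
8.5 kHz ≤ fs/2 = 37.25 kHz, appears at 8.5 kHz.

8.5 kHz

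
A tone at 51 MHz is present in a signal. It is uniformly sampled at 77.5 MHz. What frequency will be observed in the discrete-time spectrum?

26.5 MHz

51 MHz > fs/2 = 38.75 MHz, folds to fs − 51 MHz = 26.5 MHz.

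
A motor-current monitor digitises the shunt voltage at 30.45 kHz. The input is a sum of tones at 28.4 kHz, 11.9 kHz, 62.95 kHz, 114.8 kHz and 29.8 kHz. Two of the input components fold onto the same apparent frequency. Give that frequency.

fs/2 = 15.225 kHz.
28.4 kHz > fs/2 = 15.225 kHz, folds to fs − 28.4 kHz = 2.05 kHz.
11.9 kHz ≤ fs/2 = 15.225 kHz, passes unchanged.
62.95 kHz mod fs = 2.05 kHz.
2.05 kHz ≤ fs/2 = 15.225 kHz, appears at 2.05 kHz.
114.8 kHz mod fs = 23.45 kHz.
23.45 kHz > fs/2 = 15.225 kHz, folds to fs − 23.45 kHz = 7 kHz.
29.8 kHz > fs/2 = 15.225 kHz, folds to fs − 29.8 kHz = 0.65 kHz.
28.4 kHz and 62.95 kHz both map to 2.05 kHz.

2.05 kHz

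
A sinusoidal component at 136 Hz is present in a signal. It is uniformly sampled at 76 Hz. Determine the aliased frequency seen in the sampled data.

136 Hz mod fs = 60 Hz.
60 Hz > fs/2 = 38 Hz, folds to fs − 60 Hz = 16 Hz.

16 Hz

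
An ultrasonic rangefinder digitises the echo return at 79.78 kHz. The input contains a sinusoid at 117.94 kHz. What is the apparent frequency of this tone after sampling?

38.16 kHz

117.94 kHz mod fs = 38.16 kHz.
38.16 kHz ≤ fs/2 = 39.89 kHz, appears at 38.16 kHz.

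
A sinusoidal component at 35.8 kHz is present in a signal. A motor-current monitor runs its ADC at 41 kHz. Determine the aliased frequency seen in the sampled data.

35.8 kHz > fs/2 = 20.5 kHz, folds to fs − 35.8 kHz = 5.2 kHz.

5.2 kHz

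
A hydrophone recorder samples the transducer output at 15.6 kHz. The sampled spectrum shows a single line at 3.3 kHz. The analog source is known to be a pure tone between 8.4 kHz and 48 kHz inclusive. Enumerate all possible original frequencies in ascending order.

12.3 kHz, 18.9 kHz, 27.9 kHz, 34.5 kHz, 43.5 kHz

Frequencies that alias to 3.3 kHz are k·fs ± 3.3 kHz for integer k ≥ 0.
k=0: 3.3 kHz.
k=1: 12.3 kHz, 18.9 kHz.
k=2: 27.9 kHz, 34.5 kHz.
k=3: 43.5 kHz, 50.1 kHz.
k=4: 59.1 kHz, 65.7 kHz.
Within [8.4 kHz, 48 kHz]: 12.3 kHz, 18.9 kHz, 27.9 kHz, 34.5 kHz, 43.5 kHz.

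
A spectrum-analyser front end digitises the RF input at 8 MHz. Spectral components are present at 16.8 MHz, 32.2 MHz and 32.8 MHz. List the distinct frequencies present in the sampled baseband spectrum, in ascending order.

0.2 MHz, 0.8 MHz

fs/2 = 4 MHz.
16.8 MHz mod fs = 0.8 MHz.
0.8 MHz ≤ fs/2 = 4 MHz, appears at 0.8 MHz.
32.2 MHz mod fs = 0.2 MHz.
0.2 MHz ≤ fs/2 = 4 MHz, appears at 0.2 MHz.
32.8 MHz mod fs = 0.8 MHz.
0.8 MHz ≤ fs/2 = 4 MHz, appears at 0.8 MHz.
Distinct values: {0.2 MHz, 0.8 MHz}.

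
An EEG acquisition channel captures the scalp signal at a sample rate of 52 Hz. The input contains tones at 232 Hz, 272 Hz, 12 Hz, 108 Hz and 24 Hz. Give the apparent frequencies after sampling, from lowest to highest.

4 Hz, 12 Hz, 24 Hz

fs/2 = 26 Hz.
232 Hz mod fs = 24 Hz.
24 Hz ≤ fs/2 = 26 Hz, appears at 24 Hz.
272 Hz mod fs = 12 Hz.
12 Hz ≤ fs/2 = 26 Hz, appears at 12 Hz.
12 Hz ≤ fs/2 = 26 Hz, passes unchanged.
108 Hz mod fs = 4 Hz.
4 Hz ≤ fs/2 = 26 Hz, appears at 4 Hz.
24 Hz ≤ fs/2 = 26 Hz, passes unchanged.
Distinct values: {4 Hz, 12 Hz, 24 Hz}.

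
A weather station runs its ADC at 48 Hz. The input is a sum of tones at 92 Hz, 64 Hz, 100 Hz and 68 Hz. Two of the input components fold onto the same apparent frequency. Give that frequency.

4 Hz

fs/2 = 24 Hz.
92 Hz mod fs = 44 Hz.
44 Hz > fs/2 = 24 Hz, folds to fs − 44 Hz = 4 Hz.
64 Hz mod fs = 16 Hz.
16 Hz ≤ fs/2 = 24 Hz, appears at 16 Hz.
100 Hz mod fs = 4 Hz.
4 Hz ≤ fs/2 = 24 Hz, appears at 4 Hz.
68 Hz mod fs = 20 Hz.
20 Hz ≤ fs/2 = 24 Hz, appears at 20 Hz.
92 Hz and 100 Hz both map to 4 Hz.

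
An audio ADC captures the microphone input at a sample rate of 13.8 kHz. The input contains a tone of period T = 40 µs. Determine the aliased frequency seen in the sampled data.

T = 40 µs → f = 1/T = 25 kHz.
25 kHz mod fs = 11.2 kHz.
11.2 kHz > fs/2 = 6.9 kHz, folds to fs − 11.2 kHz = 2.6 kHz.

2.6 kHz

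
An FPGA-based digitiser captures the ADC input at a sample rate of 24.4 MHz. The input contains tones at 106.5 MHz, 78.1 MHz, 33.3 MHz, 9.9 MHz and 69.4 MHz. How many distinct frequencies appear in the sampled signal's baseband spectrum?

fs/2 = 12.2 MHz.
106.5 MHz mod fs = 8.9 MHz.
8.9 MHz ≤ fs/2 = 12.2 MHz, appears at 8.9 MHz.
78.1 MHz mod fs = 4.9 MHz.
4.9 MHz ≤ fs/2 = 12.2 MHz, appears at 4.9 MHz.
33.3 MHz mod fs = 8.9 MHz.
8.9 MHz ≤ fs/2 = 12.2 MHz, appears at 8.9 MHz.
9.9 MHz ≤ fs/2 = 12.2 MHz, passes unchanged.
69.4 MHz mod fs = 20.6 MHz.
20.6 MHz > fs/2 = 12.2 MHz, folds to fs − 20.6 MHz = 3.8 MHz.
Distinct values: {3.8 MHz, 4.9 MHz, 8.9 MHz, 9.9 MHz} → 4.

4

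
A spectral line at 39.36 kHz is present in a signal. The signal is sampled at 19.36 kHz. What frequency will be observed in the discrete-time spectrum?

0.64 kHz

39.36 kHz mod fs = 0.64 kHz.
0.64 kHz ≤ fs/2 = 9.68 kHz, appears at 0.64 kHz.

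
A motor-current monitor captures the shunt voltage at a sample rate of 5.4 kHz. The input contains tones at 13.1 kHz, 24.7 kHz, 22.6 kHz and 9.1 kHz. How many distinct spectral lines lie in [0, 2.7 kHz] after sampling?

fs/2 = 2.7 kHz.
13.1 kHz mod fs = 2.3 kHz.
2.3 kHz ≤ fs/2 = 2.7 kHz, appears at 2.3 kHz.
24.7 kHz mod fs = 3.1 kHz.
3.1 kHz > fs/2 = 2.7 kHz, folds to fs − 3.1 kHz = 2.3 kHz.
22.6 kHz mod fs = 1 kHz.
1 kHz ≤ fs/2 = 2.7 kHz, appears at 1 kHz.
9.1 kHz mod fs = 3.7 kHz.
3.7 kHz > fs/2 = 2.7 kHz, folds to fs − 3.7 kHz = 1.7 kHz.
Distinct values: {1 kHz, 1.7 kHz, 2.3 kHz} → 3.

3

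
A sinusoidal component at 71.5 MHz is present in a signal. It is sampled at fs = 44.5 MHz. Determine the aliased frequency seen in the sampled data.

17.5 MHz

71.5 MHz mod fs = 27 MHz.
27 MHz > fs/2 = 22.25 MHz, folds to fs − 27 MHz = 17.5 MHz.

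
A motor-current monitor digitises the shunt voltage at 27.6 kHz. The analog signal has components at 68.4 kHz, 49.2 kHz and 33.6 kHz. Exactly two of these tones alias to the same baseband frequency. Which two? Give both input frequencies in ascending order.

33.6 kHz, 49.2 kHz

fs/2 = 13.8 kHz.
68.4 kHz mod fs = 13.2 kHz.
13.2 kHz ≤ fs/2 = 13.8 kHz, appears at 13.2 kHz.
49.2 kHz mod fs = 21.6 kHz.
21.6 kHz > fs/2 = 13.8 kHz, folds to fs − 21.6 kHz = 6 kHz.
33.6 kHz mod fs = 6 kHz.
6 kHz ≤ fs/2 = 13.8 kHz, appears at 6 kHz.
33.6 kHz and 49.2 kHz both map to 6 kHz.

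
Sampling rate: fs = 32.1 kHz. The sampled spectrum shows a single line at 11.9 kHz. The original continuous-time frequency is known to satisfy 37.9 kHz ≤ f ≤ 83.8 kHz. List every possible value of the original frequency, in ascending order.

Frequencies that alias to 11.9 kHz are k·fs ± 11.9 kHz for integer k ≥ 0.
k=0: 11.9 kHz.
k=1: 20.2 kHz, 44 kHz.
k=2: 52.3 kHz, 76.1 kHz.
k=3: 84.4 kHz, 108.2 kHz.
Within [37.9 kHz, 83.8 kHz]: 44 kHz, 52.3 kHz, 76.1 kHz.

44 kHz, 52.3 kHz, 76.1 kHz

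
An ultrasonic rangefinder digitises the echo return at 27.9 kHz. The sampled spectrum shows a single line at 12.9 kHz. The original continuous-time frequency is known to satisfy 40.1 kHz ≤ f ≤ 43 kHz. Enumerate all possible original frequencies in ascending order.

40.8 kHz, 42.9 kHz

Frequencies that alias to 12.9 kHz are k·fs ± 12.9 kHz for integer k ≥ 0.
k=0: 12.9 kHz.
k=1: 15 kHz, 40.8 kHz.
k=2: 42.9 kHz, 68.7 kHz.
k=3: 70.8 kHz, 96.6 kHz.
Within [40.1 kHz, 43 kHz]: 40.8 kHz, 42.9 kHz.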